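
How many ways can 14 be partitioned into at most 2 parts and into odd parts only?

4

Enumerating:
13,1
11,3
9,5
7,7
Counting gives 4.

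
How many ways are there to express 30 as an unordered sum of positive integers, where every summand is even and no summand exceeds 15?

A full systematic count gives 131.

131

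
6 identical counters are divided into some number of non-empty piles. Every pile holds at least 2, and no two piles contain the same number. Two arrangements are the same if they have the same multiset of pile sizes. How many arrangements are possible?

2

Listing the qualifying partitions of 6:
6
2 + 4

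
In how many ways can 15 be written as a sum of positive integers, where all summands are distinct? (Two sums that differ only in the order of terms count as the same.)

27

A partial list (first 12 by largest part):
15
14 + 1
13 + 2
12 + 3
12 + 2 + 1
11 + 4
11 + 3 + 1
10 + 5
10 + 4 + 1
10 + 3 + 2
9 + 6
9 + 5 + 1
…and 15 more, for 27 total.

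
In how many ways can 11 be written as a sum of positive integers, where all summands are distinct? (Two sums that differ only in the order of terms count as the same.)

Enumerating:
11
10+1
9+2
8+3
8+2+1
7+4
7+3+1
6+5
6+4+1
6+3+2
5+4+2
5+3+2+1

12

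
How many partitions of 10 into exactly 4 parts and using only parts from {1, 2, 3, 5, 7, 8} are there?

5

Enumerating:
7, 1, 1, 1
5, 3, 1, 1
5, 2, 2, 1
3, 3, 3, 1
3, 3, 2, 2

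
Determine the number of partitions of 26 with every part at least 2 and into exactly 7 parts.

A partial list (first 12 by largest part):
14+2+2+2+2+2+2
13+3+2+2+2+2+2
12+4+2+2+2+2+2
12+3+3+2+2+2+2
11+5+2+2+2+2+2
11+4+3+2+2+2+2
11+3+3+3+2+2+2
10+6+2+2+2+2+2
10+5+3+2+2+2+2
10+4+4+2+2+2+2
10+4+3+3+2+2+2
10+3+3+3+3+2+2
…and 53 more, for 65 total.

65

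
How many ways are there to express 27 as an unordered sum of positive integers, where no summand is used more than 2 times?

731

Systematic enumeration (by largest part, then next-largest, …) yields 731.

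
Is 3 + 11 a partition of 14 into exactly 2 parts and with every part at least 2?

The parts sum to 14, and the condition 'there are exactly 2 summands' holds; the condition 'every summand is at least 2' holds.

Yes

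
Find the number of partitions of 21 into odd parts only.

There are 76 such partitions.

76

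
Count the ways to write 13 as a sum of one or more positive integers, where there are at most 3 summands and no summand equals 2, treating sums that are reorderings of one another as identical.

15

Listing the qualifying partitions of 13:
13
1,12
1,1,11
3,10
4,9
1,3,9
5,8
1,4,8
6,7
1,5,7
3,3,7
1,6,6
3,4,6
3,5,5
4,4,5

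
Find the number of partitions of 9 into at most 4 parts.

18

They are:
9
8+1
7+2
7+1+1
6+3
6+2+1
6+1+1+1
5+4
5+3+1
5+2+2
5+2+1+1
4+4+1
4+3+2
4+3+1+1
4+2+2+1
3+3+3
3+3+2+1
3+2+2+2
That's 18 in total.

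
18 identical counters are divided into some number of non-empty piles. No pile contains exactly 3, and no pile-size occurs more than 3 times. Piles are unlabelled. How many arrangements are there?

Counting exhaustively, 109 partitions satisfy the conditions.

109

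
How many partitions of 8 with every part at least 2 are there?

7

Listing the qualifying partitions of 8:
8
6, 2
5, 3
4, 4
4, 2, 2
3, 3, 2
2, 2, 2, 2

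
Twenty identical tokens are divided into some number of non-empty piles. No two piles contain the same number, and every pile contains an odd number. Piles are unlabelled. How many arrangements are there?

7

Enumerating:
1 + 19
3 + 17
5 + 15
7 + 13
9 + 11
1 + 3 + 5 + 11
1 + 3 + 7 + 9
Counting gives 7.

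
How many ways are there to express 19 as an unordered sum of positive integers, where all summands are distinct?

54

There are too many to list fully; the first 12 (by largest part) are:
19
1+18
2+17
3+16
1+2+16
4+15
1+3+15
5+14
1+4+14
2+3+14
6+13
1+5+13
…and 42 more, for 54 total.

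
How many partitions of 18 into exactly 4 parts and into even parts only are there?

The partitions of 18 that satisfy the conditions:
12 + 2 + 2 + 2
10 + 4 + 2 + 2
8 + 6 + 2 + 2
8 + 4 + 4 + 2
6 + 6 + 4 + 2
6 + 4 + 4 + 4

6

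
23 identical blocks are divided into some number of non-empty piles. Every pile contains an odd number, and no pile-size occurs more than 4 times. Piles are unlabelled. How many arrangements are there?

A partial list (first 12 by largest part):
23
1 + 1 + 21
1 + 3 + 19
1 + 1 + 1 + 1 + 19
1 + 5 + 17
3 + 3 + 17
1 + 1 + 1 + 3 + 17
1 + 7 + 15
3 + 5 + 15
1 + 1 + 1 + 5 + 15
1 + 1 + 3 + 3 + 15
1 + 9 + 13
…and 42 more, for 54 total.

54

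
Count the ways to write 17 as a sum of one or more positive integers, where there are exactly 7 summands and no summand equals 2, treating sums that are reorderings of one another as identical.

12

The partitions of 17 that satisfy the conditions:
11,1,1,1,1,1,1
9,3,1,1,1,1,1
8,4,1,1,1,1,1
7,5,1,1,1,1,1
7,3,3,1,1,1,1
6,6,1,1,1,1,1
6,4,3,1,1,1,1
5,5,3,1,1,1,1
5,4,4,1,1,1,1
5,3,3,3,1,1,1
4,4,3,3,1,1,1
3,3,3,3,3,1,1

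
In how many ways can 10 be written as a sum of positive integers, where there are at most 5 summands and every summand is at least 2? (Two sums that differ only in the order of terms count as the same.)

12

They are:
10
8 + 2
7 + 3
6 + 4
6 + 2 + 2
5 + 5
5 + 3 + 2
4 + 4 + 2
4 + 3 + 3
4 + 2 + 2 + 2
3 + 3 + 2 + 2
2 + 2 + 2 + 2 + 2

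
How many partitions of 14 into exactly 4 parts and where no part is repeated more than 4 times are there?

23

They are:
11,1,1,1
10,2,1,1
9,3,1,1
9,2,2,1
8,4,1,1
8,3,2,1
8,2,2,2
7,5,1,1
7,4,2,1
7,3,3,1
7,3,2,2
6,6,1,1
6,5,2,1
6,4,3,1
6,4,2,2
6,3,3,2
5,5,3,1
5,5,2,2
5,4,4,1
5,4,3,2
5,3,3,3
4,4,4,2
4,4,3,3
That's 23 in total.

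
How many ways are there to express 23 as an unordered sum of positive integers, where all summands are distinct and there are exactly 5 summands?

Enumerating:
1,2,3,4,13
1,2,3,5,12
1,2,3,6,11
1,2,4,5,11
1,2,3,7,10
1,2,4,6,10
1,3,4,5,10
1,2,3,8,9
1,2,4,7,9
1,2,5,6,9
1,3,4,6,9
2,3,4,5,9
1,2,5,7,8
1,3,4,7,8
1,3,5,6,8
2,3,4,6,8
1,4,5,6,7
2,3,5,6,7

18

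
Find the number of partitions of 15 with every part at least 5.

They are:
15
10,5
9,6
8,7
5,5,5

5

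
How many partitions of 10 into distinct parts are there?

They are:
10
9, 1
8, 2
7, 3
7, 2, 1
6, 4
6, 3, 1
5, 4, 1
5, 3, 2
4, 3, 2, 1
Counting gives 10.

10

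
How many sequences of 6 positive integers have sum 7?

6

By stars and bars with positive parts, the count is C(6,5) = 6.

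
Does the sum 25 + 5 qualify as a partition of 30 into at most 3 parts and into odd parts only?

Yes

The parts sum to 30, and the condition 'there are at most 3 summands' holds; the condition 'every summand is odd' holds.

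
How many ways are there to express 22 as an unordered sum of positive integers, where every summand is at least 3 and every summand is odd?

13

Enumerating:
19, 3
17, 5
15, 7
13, 9
13, 3, 3, 3
11, 11
11, 5, 3, 3
9, 7, 3, 3
9, 5, 5, 3
7, 7, 5, 3
7, 5, 5, 5
7, 3, 3, 3, 3, 3
5, 5, 3, 3, 3, 3
Counting gives 13.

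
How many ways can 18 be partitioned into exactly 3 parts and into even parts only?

7

They are:
14,2,2
12,4,2
10,6,2
10,4,4
8,8,2
8,6,4
6,6,6
Counting gives 7.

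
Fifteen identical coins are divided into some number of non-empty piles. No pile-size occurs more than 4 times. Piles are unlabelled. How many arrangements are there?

There are 127 such partitions.

127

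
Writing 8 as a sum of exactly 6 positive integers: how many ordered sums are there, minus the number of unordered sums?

19

Ordered (compositions into 6 parts): C(7,5) = 21.
Partitions of 8 into exactly 6 parts: 2.
Difference: 21 − 2 = 19.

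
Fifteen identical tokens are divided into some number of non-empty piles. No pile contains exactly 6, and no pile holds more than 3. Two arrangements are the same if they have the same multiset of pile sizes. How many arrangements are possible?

A partial list (first 12 by largest part):
3+3+3+3+3
3+3+3+3+2+1
3+3+3+3+1+1+1
3+3+3+2+2+2
3+3+3+2+2+1+1
3+3+3+2+1+1+1+1
3+3+3+1+1+1+1+1+1
3+3+2+2+2+2+1
3+3+2+2+2+1+1+1
3+3+2+2+1+1+1+1+1
3+3+2+1+1+1+1+1+1+1
3+3+1+1+1+1+1+1+1+1+1
…and 15 more, for 27 total.

27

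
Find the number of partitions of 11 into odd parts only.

12

Listing the qualifying partitions of 11:
11
9 + 1 + 1
7 + 3 + 1
7 + 1 + 1 + 1 + 1
5 + 5 + 1
5 + 3 + 3
5 + 3 + 1 + 1 + 1
5 + 1 + 1 + 1 + 1 + 1 + 1
3 + 3 + 3 + 1 + 1
3 + 3 + 1 + 1 + 1 + 1 + 1
3 + 1 + 1 + 1 + 1 + 1 + 1 + 1 + 1
1 + 1 + 1 + 1 + 1 + 1 + 1 + 1 + 1 + 1 + 1
That's 12 in total.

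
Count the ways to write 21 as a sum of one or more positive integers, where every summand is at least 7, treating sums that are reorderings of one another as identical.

6

Enumerating:
21
7, 14
8, 13
9, 12
10, 11
7, 7, 7
That's 6 in total.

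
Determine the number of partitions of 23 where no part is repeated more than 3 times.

592

Counting exhaustively, 592 partitions satisfy the conditions.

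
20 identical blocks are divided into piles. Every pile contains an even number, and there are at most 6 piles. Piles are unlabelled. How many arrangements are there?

A partial list (first 12 by largest part):
20
18 + 2
16 + 4
16 + 2 + 2
14 + 6
14 + 4 + 2
14 + 2 + 2 + 2
12 + 8
12 + 6 + 2
12 + 4 + 4
12 + 4 + 2 + 2
12 + 2 + 2 + 2 + 2
…and 23 more, for 35 total.

35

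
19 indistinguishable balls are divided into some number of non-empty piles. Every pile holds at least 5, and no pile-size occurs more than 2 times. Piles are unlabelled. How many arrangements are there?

Enumerating:
19
14,5
13,6
12,7
11,8
10,9
9,5,5
8,6,5
7,7,5
7,6,6
Counting gives 10.

10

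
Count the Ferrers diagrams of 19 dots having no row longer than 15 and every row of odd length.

52

A partial list (first 12 by largest part):
1+3+15
1+1+1+1+15
1+5+13
3+3+13
1+1+1+3+13
1+1+1+1+1+1+13
1+7+11
3+5+11
1+1+1+5+11
1+1+3+3+11
1+1+1+1+1+3+11
1+1+1+1+1+1+1+1+11
…and 40 more, for 52 total.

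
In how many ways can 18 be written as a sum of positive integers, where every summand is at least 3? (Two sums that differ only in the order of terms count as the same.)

There are too many to list fully; the first 12 (by largest part) are:
18
3 + 15
4 + 14
5 + 13
6 + 12
3 + 3 + 12
7 + 11
3 + 4 + 11
8 + 10
3 + 5 + 10
4 + 4 + 10
9 + 9
…and 21 more, for 33 total.

33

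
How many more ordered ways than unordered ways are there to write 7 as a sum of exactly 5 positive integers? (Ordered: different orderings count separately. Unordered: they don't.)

13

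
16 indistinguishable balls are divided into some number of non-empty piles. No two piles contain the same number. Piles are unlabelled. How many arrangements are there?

There are too many to list fully; the first 12 (by largest part) are:
16
1, 15
2, 14
3, 13
1, 2, 13
4, 12
1, 3, 12
5, 11
1, 4, 11
2, 3, 11
6, 10
1, 5, 10
…and 20 more, for 32 total.

32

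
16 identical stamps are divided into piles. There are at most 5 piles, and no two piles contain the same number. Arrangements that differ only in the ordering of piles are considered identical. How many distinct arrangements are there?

32

There are too many to list fully; the first 12 (by largest part) are:
16
15,1
14,2
13,3
13,2,1
12,4
12,3,1
11,5
11,4,1
11,3,2
10,6
10,5,1
…and 20 more, for 32 total.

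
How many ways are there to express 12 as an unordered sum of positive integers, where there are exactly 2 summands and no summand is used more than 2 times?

6

Enumerating:
11, 1
10, 2
9, 3
8, 4
7, 5
6, 6
Counting gives 6.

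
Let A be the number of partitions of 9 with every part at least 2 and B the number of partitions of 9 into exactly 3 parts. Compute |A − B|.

1

Partitions of 9 with every part at least 2: 8.
Partitions of 9 into exactly 3 parts: 7.
|8 − 7| = 1.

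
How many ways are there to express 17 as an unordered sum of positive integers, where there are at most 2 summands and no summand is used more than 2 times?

9

Listing the qualifying partitions of 17:
17
1, 16
2, 15
3, 14
4, 13
5, 12
6, 11
7, 10
8, 9
That's 9 in total.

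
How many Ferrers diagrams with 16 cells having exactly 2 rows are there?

Listing the qualifying partitions of 16:
15 + 1
14 + 2
13 + 3
12 + 4
11 + 5
10 + 6
9 + 7
8 + 8

8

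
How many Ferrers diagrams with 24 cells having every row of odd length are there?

122

Systematic enumeration (by largest part, then next-largest, …) yields 122.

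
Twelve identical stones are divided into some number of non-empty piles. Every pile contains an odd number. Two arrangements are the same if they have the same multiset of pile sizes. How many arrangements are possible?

Listing the qualifying partitions of 12:
1 + 11
3 + 9
1 + 1 + 1 + 9
5 + 7
1 + 1 + 3 + 7
1 + 1 + 1 + 1 + 1 + 7
1 + 1 + 5 + 5
1 + 3 + 3 + 5
1 + 1 + 1 + 1 + 3 + 5
1 + 1 + 1 + 1 + 1 + 1 + 1 + 5
3 + 3 + 3 + 3
1 + 1 + 1 + 3 + 3 + 3
1 + 1 + 1 + 1 + 1 + 1 + 3 + 3
1 + 1 + 1 + 1 + 1 + 1 + 1 + 1 + 1 + 3
1 + 1 + 1 + 1 + 1 + 1 + 1 + 1 + 1 + 1 + 1 + 1

15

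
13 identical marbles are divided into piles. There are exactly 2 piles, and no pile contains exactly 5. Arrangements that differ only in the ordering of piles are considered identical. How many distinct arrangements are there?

They are:
12 + 1
11 + 2
10 + 3
9 + 4
7 + 6
That's 5 in total.

5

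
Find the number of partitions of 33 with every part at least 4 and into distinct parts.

81

There are 81 such partitions.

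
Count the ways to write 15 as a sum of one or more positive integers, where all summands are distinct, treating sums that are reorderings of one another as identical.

A partial list (first 12 by largest part):
15
1 + 14
2 + 13
3 + 12
1 + 2 + 12
4 + 11
1 + 3 + 11
5 + 10
1 + 4 + 10
2 + 3 + 10
6 + 9
1 + 5 + 9
…and 15 more, for 27 total.

27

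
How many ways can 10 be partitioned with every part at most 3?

14

Listing the qualifying partitions of 10:
1 + 3 + 3 + 3
2 + 2 + 3 + 3
1 + 1 + 2 + 3 + 3
1 + 1 + 1 + 1 + 3 + 3
1 + 2 + 2 + 2 + 3
1 + 1 + 1 + 2 + 2 + 3
1 + 1 + 1 + 1 + 1 + 2 + 3
1 + 1 + 1 + 1 + 1 + 1 + 1 + 3
2 + 2 + 2 + 2 + 2
1 + 1 + 2 + 2 + 2 + 2
1 + 1 + 1 + 1 + 2 + 2 + 2
1 + 1 + 1 + 1 + 1 + 1 + 2 + 2
1 + 1 + 1 + 1 + 1 + 1 + 1 + 1 + 2
1 + 1 + 1 + 1 + 1 + 1 + 1 + 1 + 1 + 1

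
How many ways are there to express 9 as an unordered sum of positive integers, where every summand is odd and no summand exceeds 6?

Listing the qualifying partitions of 9:
5, 3, 1
5, 1, 1, 1, 1
3, 3, 3
3, 3, 1, 1, 1
3, 1, 1, 1, 1, 1, 1
1, 1, 1, 1, 1, 1, 1, 1, 1

6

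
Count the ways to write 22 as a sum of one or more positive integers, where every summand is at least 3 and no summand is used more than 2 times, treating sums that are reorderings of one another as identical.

55

A partial list (first 12 by largest part):
22
19 + 3
18 + 4
17 + 5
16 + 6
16 + 3 + 3
15 + 7
15 + 4 + 3
14 + 8
14 + 5 + 3
14 + 4 + 4
13 + 9
…and 43 more, for 55 total.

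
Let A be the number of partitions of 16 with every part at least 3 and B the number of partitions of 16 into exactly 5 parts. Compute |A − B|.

Partitions of 16 with every part at least 3: 21.
Partitions of 16 into exactly 5 parts: 37.
|21 − 37| = 16.

16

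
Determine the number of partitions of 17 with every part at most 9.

252

Systematic enumeration (by largest part, then next-largest, …) yields 252.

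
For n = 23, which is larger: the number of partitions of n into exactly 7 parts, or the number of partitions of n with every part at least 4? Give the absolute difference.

125

Partitions of 23 into exactly 7 parts: 164.
Partitions of 23 with every part at least 4: 39.
|164 − 39| = 125.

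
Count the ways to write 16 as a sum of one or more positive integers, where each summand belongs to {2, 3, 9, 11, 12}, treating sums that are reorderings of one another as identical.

6

Listing the qualifying partitions of 16:
2,2,12
2,3,11
2,2,3,9
2,2,3,3,3,3
2,2,2,2,2,3,3
2,2,2,2,2,2,2,2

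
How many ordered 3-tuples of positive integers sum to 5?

6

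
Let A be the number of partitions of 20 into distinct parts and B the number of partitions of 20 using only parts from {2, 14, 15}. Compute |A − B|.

62

Partitions of 20 into distinct parts: 64.
Partitions of 20 using only parts from {2, 14, 15}: 2.
|64 − 2| = 62.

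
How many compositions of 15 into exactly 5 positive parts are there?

1001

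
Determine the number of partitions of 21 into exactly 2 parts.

10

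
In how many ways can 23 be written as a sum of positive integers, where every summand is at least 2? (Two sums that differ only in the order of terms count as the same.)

253

A full systematic count gives 253.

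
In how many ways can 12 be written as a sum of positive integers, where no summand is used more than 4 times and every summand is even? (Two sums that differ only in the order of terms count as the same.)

10

The partitions of 12 that satisfy the conditions:
12
2,10
4,8
2,2,8
6,6
2,4,6
2,2,2,6
4,4,4
2,2,4,4
2,2,2,2,4
Counting gives 10.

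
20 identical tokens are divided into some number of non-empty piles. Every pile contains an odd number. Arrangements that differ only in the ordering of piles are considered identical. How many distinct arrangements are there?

A partial list (first 12 by largest part):
19, 1
17, 3
17, 1, 1, 1
15, 5
15, 3, 1, 1
15, 1, 1, 1, 1, 1
13, 7
13, 5, 1, 1
13, 3, 3, 1
13, 3, 1, 1, 1, 1
13, 1, 1, 1, 1, 1, 1, 1
11, 9
…and 52 more, for 64 total.

64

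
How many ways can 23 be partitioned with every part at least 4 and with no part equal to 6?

27

A partial list (first 12 by largest part):
23
19+4
18+5
16+7
15+8
15+4+4
14+9
14+5+4
13+10
13+5+5
12+11
12+7+4
…and 15 more, for 27 total.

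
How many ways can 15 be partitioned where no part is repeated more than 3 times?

105

Enumerating by decreasing first part gives 105 partitions in all.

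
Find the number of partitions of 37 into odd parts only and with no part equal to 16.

Systematic enumeration (by largest part, then next-largest, …) yields 760.

760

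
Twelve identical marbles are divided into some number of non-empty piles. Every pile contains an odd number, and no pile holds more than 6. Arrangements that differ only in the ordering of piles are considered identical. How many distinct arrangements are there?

9

Enumerating:
5 + 5 + 1 + 1
5 + 3 + 3 + 1
5 + 3 + 1 + 1 + 1 + 1
5 + 1 + 1 + 1 + 1 + 1 + 1 + 1
3 + 3 + 3 + 3
3 + 3 + 3 + 1 + 1 + 1
3 + 3 + 1 + 1 + 1 + 1 + 1 + 1
3 + 1 + 1 + 1 + 1 + 1 + 1 + 1 + 1 + 1
1 + 1 + 1 + 1 + 1 + 1 + 1 + 1 + 1 + 1 + 1 + 1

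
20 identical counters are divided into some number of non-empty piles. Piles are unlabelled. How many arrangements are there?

Systematic enumeration (by largest part, then next-largest, …) yields 627.

627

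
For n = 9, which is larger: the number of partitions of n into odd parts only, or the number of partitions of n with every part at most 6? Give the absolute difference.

18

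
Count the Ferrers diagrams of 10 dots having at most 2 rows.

Enumerating:
10
9 + 1
8 + 2
7 + 3
6 + 4
5 + 5

6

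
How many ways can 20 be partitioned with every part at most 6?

282

Systematic enumeration (by largest part, then next-largest, …) yields 282.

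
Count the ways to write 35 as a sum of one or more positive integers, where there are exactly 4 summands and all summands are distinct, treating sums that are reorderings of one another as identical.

185

Enumerating by decreasing first part gives 185 partitions in all.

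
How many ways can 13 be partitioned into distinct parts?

18

The partitions of 13 that satisfy the conditions:
13
1+12
2+11
3+10
1+2+10
4+9
1+3+9
5+8
1+4+8
2+3+8
6+7
1+5+7
2+4+7
1+2+3+7
2+5+6
3+4+6
1+2+4+6
1+3+4+5
That's 18 in total.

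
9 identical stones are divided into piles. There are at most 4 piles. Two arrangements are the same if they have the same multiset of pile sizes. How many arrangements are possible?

18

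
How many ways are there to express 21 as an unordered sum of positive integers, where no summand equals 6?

Enumerating by decreasing first part gives 616 partitions in all.

616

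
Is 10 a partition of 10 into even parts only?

Yes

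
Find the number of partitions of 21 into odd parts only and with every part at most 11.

A partial list (first 12 by largest part):
1+9+11
3+7+11
1+1+1+7+11
5+5+11
1+1+3+5+11
1+1+1+1+1+5+11
1+3+3+3+11
1+1+1+1+3+3+11
1+1+1+1+1+1+1+3+11
1+1+1+1+1+1+1+1+1+1+11
3+9+9
1+1+1+9+9
…and 50 more, for 62 total.

62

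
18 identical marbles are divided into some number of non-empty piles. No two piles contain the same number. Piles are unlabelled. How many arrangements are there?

There are too many to list fully; the first 12 (by largest part) are:
18
1+17
2+16
3+15
1+2+15
4+14
1+3+14
5+13
1+4+13
2+3+13
6+12
1+5+12
…and 34 more, for 46 total.

46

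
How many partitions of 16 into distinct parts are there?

A partial list (first 12 by largest part):
16
15, 1
14, 2
13, 3
13, 2, 1
12, 4
12, 3, 1
11, 5
11, 4, 1
11, 3, 2
10, 6
10, 5, 1
…and 20 more, for 32 total.

32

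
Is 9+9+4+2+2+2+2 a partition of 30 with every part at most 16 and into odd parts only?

No

The parts sum to 30, and the condition 'every summand is odd' is violated.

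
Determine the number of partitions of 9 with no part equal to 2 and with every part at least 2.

4

Enumerating:
9
6+3
5+4
3+3+3
Counting gives 4.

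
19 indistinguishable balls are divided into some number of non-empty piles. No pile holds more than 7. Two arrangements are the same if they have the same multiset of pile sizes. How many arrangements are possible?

A full systematic count gives 300.

300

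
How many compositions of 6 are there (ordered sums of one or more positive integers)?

32

There are 5 gaps and each independently is a cut or not, giving 2^5 = 32.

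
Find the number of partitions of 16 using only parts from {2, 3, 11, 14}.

They are:
14, 2
11, 3, 2
3, 3, 3, 3, 2, 2
3, 3, 2, 2, 2, 2, 2
2, 2, 2, 2, 2, 2, 2, 2

5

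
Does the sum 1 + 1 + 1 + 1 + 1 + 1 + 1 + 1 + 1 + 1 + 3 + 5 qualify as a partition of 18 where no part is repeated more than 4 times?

No

The parts sum to 18, and the condition 'no summand is used more than 4 times' is violated.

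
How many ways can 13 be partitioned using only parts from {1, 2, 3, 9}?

Listing the qualifying partitions of 13:
1+3+9
2+2+9
1+1+2+9
1+1+1+1+9
1+3+3+3+3
2+2+3+3+3
1+1+2+3+3+3
1+1+1+1+3+3+3
1+2+2+2+3+3
1+1+1+2+2+3+3
1+1+1+1+1+2+3+3
1+1+1+1+1+1+1+3+3
2+2+2+2+2+3
1+1+2+2+2+2+3
1+1+1+1+2+2+2+3
1+1+1+1+1+1+2+2+3
1+1+1+1+1+1+1+1+2+3
1+1+1+1+1+1+1+1+1+1+3
1+2+2+2+2+2+2
1+1+1+2+2+2+2+2
1+1+1+1+1+2+2+2+2
1+1+1+1+1+1+1+2+2+2
1+1+1+1+1+1+1+1+1+2+2
1+1+1+1+1+1+1+1+1+1+1+2
1+1+1+1+1+1+1+1+1+1+1+1+1
That's 25 in total.

25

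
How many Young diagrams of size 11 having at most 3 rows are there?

16

Listing the qualifying partitions of 11:
11
10, 1
9, 2
9, 1, 1
8, 3
8, 2, 1
7, 4
7, 3, 1
7, 2, 2
6, 5
6, 4, 1
6, 3, 2
5, 5, 1
5, 4, 2
5, 3, 3
4, 4, 3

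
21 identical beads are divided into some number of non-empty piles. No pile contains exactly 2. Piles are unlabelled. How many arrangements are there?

302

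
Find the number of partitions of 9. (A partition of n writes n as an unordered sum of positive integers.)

There are too many to list fully; the first 12 (by largest part) are:
9
8,1
7,2
7,1,1
6,3
6,2,1
6,1,1,1
5,4
5,3,1
5,2,2
5,2,1,1
5,1,1,1,1
…and 18 more, for 30 total.

30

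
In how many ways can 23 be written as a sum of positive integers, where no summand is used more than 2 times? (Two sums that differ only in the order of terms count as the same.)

Systematic enumeration (by largest part, then next-largest, …) yields 355.

355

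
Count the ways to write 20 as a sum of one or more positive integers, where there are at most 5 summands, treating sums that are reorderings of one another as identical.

192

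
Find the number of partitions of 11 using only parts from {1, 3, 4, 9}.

10

Listing the qualifying partitions of 11:
9+1+1
4+4+3
4+4+1+1+1
4+3+3+1
4+3+1+1+1+1
4+1+1+1+1+1+1+1
3+3+3+1+1
3+3+1+1+1+1+1
3+1+1+1+1+1+1+1+1
1+1+1+1+1+1+1+1+1+1+1
Counting gives 10.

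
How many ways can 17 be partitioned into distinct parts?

38

A partial list (first 12 by largest part):
17
16,1
15,2
14,3
14,2,1
13,4
13,3,1
12,5
12,4,1
12,3,2
11,6
11,5,1
…and 26 more, for 38 total.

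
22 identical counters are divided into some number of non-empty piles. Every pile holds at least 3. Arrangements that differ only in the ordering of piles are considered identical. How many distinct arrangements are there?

Counting exhaustively, 73 partitions satisfy the conditions.

73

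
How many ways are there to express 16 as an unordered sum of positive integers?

231

A full systematic count gives 231.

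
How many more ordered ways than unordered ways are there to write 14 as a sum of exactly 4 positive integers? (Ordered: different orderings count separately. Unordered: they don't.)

263

Ordered (compositions into 4 parts): C(13,3) = 286.
Unordered (partitions into 4 parts): 23.
Difference: 286 − 23 = 263.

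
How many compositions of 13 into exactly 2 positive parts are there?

Equivalently, choose which 1 of the 12 gaps become plus signs: C(12,1) = 12.

12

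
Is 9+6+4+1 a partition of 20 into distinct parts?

Yes

The parts sum to 20, and the condition 'all summands are distinct' holds.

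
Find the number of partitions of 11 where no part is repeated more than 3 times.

38

A partial list (first 12 by largest part):
11
10+1
9+2
9+1+1
8+3
8+2+1
8+1+1+1
7+4
7+3+1
7+2+2
7+2+1+1
6+5
…and 26 more, for 38 total.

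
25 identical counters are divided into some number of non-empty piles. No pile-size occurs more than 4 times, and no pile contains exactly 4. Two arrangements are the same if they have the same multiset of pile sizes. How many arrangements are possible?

656

Enumerating by decreasing first part gives 656 partitions in all.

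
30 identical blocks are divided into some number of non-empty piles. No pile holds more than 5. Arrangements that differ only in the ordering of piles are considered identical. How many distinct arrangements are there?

A full systematic count gives 674.

674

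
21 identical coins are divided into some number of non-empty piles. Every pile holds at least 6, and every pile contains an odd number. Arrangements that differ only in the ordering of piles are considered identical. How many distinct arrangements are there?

Enumerating:
21
7, 7, 7
That's 2 in total.

2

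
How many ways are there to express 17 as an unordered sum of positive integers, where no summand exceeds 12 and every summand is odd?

34

There are too many to list fully; the first 12 (by largest part) are:
11,5,1
11,3,3
11,3,1,1,1
11,1,1,1,1,1,1
9,7,1
9,5,3
9,5,1,1,1
9,3,3,1,1
9,3,1,1,1,1,1
9,1,1,1,1,1,1,1,1
7,7,3
7,7,1,1,1
…and 22 more, for 34 total.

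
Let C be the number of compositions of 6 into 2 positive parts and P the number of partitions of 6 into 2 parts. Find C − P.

2

Compositions: C(5,1) = 5.
Unordered (partitions into 2 parts): 3.
Difference: 5 − 3 = 2.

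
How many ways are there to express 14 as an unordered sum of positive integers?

A full systematic count gives 135.

135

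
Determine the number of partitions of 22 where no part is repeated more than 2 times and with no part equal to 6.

212

Counting exhaustively, 212 partitions satisfy the conditions.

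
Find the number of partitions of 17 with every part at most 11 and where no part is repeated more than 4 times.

Enumerating by decreasing first part gives 187 partitions in all.

187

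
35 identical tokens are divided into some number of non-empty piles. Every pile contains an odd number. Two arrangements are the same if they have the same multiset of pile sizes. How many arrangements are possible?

585

Counting exhaustively, 585 partitions satisfy the conditions.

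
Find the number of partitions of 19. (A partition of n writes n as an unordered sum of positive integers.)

Direct enumeration gives 490 partitions.

490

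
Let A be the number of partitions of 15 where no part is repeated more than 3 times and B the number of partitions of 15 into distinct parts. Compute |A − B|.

Partitions of 15 where no part is repeated more than 3 times: 105.
Partitions of 15 into distinct parts: 27.
|105 − 27| = 78.

78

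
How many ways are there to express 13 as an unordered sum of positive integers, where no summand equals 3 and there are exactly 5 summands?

9

Listing the qualifying partitions of 13:
9+1+1+1+1
8+2+1+1+1
7+2+2+1+1
6+4+1+1+1
6+2+2+2+1
5+5+1+1+1
5+4+2+1+1
5+2+2+2+2
4+4+2+2+1
Counting gives 9.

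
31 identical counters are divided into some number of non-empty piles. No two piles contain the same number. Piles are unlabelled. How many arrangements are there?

340

A full systematic count gives 340.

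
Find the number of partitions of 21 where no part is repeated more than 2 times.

243

Counting exhaustively, 243 partitions satisfy the conditions.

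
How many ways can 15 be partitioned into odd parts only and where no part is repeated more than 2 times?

9

The partitions of 15 that satisfy the conditions:
15
13, 1, 1
11, 3, 1
9, 5, 1
9, 3, 3
7, 7, 1
7, 5, 3
7, 3, 3, 1, 1
5, 5, 3, 1, 1
That's 9 in total.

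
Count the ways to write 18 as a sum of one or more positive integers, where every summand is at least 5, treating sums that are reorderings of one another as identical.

Listing the qualifying partitions of 18:
18
13+5
12+6
11+7
10+8
9+9
8+5+5
7+6+5
6+6+6
Counting gives 9.

9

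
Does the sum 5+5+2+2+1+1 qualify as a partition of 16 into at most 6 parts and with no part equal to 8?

Yes

The parts sum to 16, and the condition 'there are at most 6 summands' holds; the condition 'no summand equals 8' holds.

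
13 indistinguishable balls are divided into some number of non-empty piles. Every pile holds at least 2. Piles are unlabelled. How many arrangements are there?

They are:
13
2,11
3,10
4,9
2,2,9
5,8
2,3,8
6,7
2,4,7
3,3,7
2,2,2,7
2,5,6
3,4,6
2,2,3,6
3,5,5
4,4,5
2,2,4,5
2,3,3,5
2,2,2,2,5
2,3,4,4
3,3,3,4
2,2,2,3,4
2,2,3,3,3
2,2,2,2,2,3
That's 24 in total.

24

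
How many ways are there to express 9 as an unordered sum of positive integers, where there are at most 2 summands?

Listing the qualifying partitions of 9:
9
8, 1
7, 2
6, 3
5, 4
That's 5 in total.

5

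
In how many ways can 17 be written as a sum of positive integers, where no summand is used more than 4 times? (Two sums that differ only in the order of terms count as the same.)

205

Direct enumeration gives 205 partitions.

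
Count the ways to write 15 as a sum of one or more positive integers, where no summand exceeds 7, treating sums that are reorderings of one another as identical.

Counting exhaustively, 131 partitions satisfy the conditions.

131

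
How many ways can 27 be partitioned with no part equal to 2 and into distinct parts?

Enumerating by decreasing first part gives 110 partitions in all.

110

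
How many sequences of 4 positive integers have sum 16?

455

By stars and bars with positive parts, the count is C(15,3) = 455.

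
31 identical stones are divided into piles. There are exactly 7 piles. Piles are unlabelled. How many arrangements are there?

733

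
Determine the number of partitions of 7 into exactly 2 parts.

3

They are:
1,6
2,5
3,4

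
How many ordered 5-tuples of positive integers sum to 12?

330

Equivalently, choose which 4 of the 11 gaps become plus signs: C(11,4) = 330.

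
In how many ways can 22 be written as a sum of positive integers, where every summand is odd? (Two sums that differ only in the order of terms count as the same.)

Systematic enumeration (by largest part, then next-largest, …) yields 89.

89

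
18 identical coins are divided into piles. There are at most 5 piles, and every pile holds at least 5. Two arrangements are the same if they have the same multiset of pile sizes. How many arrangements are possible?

Enumerating:
18
13 + 5
12 + 6
11 + 7
10 + 8
9 + 9
8 + 5 + 5
7 + 6 + 5
6 + 6 + 6

9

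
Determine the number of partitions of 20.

627

There are 627 such partitions.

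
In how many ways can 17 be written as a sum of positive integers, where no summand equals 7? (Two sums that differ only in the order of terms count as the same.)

255

A full systematic count gives 255.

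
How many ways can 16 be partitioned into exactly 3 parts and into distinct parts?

Enumerating:
13,2,1
12,3,1
11,4,1
11,3,2
10,5,1
10,4,2
9,6,1
9,5,2
9,4,3
8,7,1
8,6,2
8,5,3
7,6,3
7,5,4

14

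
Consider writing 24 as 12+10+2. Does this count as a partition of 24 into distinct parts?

Yes

The parts sum to 24, and the condition 'all summands are distinct' holds.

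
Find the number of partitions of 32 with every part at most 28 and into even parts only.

There are 229 such partitions.

229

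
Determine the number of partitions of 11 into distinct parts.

The partitions of 11 that satisfy the conditions:
11
10+1
9+2
8+3
8+2+1
7+4
7+3+1
6+5
6+4+1
6+3+2
5+4+2
5+3+2+1

12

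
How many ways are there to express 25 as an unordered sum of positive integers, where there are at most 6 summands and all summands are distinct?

142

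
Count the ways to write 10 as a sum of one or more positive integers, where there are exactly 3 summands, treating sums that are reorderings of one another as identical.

8

Listing the qualifying partitions of 10:
8, 1, 1
7, 2, 1
6, 3, 1
6, 2, 2
5, 4, 1
5, 3, 2
4, 4, 2
4, 3, 3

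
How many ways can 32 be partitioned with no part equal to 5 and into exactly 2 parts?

Listing the qualifying partitions of 32:
31, 1
30, 2
29, 3
28, 4
26, 6
25, 7
24, 8
23, 9
22, 10
21, 11
20, 12
19, 13
18, 14
17, 15
16, 16
Counting gives 15.

15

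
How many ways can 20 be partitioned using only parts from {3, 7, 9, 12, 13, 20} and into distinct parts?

Listing the qualifying partitions of 20:
20
13, 7

2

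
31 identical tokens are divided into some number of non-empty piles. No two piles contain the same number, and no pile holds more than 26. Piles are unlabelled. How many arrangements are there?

333

A full systematic count gives 333.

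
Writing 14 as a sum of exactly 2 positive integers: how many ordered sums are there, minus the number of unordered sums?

Compositions: C(13,1) = 13.
Unordered (partitions into 2 parts): 7.
Difference: 13 − 7 = 6.

6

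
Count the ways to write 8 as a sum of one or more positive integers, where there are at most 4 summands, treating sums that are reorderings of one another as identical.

15

Listing the qualifying partitions of 8:
8
7+1
6+2
6+1+1
5+3
5+2+1
5+1+1+1
4+4
4+3+1
4+2+2
4+2+1+1
3+3+2
3+3+1+1
3+2+2+1
2+2+2+2
Counting gives 15.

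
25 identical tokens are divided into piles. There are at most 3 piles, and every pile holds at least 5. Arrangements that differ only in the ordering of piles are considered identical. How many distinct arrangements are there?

23

Enumerating:
25
5, 20
6, 19
7, 18
8, 17
9, 16
10, 15
5, 5, 15
11, 14
5, 6, 14
12, 13
5, 7, 13
6, 6, 13
5, 8, 12
6, 7, 12
5, 9, 11
6, 8, 11
7, 7, 11
5, 10, 10
6, 9, 10
7, 8, 10
7, 9, 9
8, 8, 9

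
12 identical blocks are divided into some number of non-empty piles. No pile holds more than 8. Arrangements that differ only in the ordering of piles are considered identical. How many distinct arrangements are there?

70

There are too many to list fully; the first 12 (by largest part) are:
8, 4
8, 3, 1
8, 2, 2
8, 2, 1, 1
8, 1, 1, 1, 1
7, 5
7, 4, 1
7, 3, 2
7, 3, 1, 1
7, 2, 2, 1
7, 2, 1, 1, 1
7, 1, 1, 1, 1, 1
…and 58 more, for 70 total.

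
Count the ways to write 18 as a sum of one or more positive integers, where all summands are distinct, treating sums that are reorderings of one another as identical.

46

A partial list (first 12 by largest part):
18
17, 1
16, 2
15, 3
15, 2, 1
14, 4
14, 3, 1
13, 5
13, 4, 1
13, 3, 2
12, 6
12, 5, 1
…and 34 more, for 46 total.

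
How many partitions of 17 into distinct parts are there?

38

A partial list (first 12 by largest part):
17
16+1
15+2
14+3
14+2+1
13+4
13+3+1
12+5
12+4+1
12+3+2
11+6
11+5+1
…and 26 more, for 38 total.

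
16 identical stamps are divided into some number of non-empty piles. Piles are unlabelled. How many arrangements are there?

Direct enumeration gives 231 partitions.

231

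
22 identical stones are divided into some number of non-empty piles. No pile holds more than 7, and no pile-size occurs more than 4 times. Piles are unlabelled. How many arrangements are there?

Systematic enumeration (by largest part, then next-largest, …) yields 256.

256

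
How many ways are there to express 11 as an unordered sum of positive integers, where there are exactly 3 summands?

10

They are:
9 + 1 + 1
8 + 2 + 1
7 + 3 + 1
7 + 2 + 2
6 + 4 + 1
6 + 3 + 2
5 + 5 + 1
5 + 4 + 2
5 + 3 + 3
4 + 4 + 3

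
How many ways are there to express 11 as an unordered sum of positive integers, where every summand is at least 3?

Enumerating:
11
8,3
7,4
6,5
5,3,3
4,4,3

6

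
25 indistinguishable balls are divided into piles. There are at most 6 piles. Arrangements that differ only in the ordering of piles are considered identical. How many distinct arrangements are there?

Counting exhaustively, 612 partitions satisfy the conditions.

612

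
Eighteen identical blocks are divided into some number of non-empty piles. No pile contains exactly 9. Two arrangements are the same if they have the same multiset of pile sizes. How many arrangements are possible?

Direct enumeration gives 355 partitions.

355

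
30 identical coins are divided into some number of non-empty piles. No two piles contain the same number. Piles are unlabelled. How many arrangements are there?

Direct enumeration gives 296 partitions.

296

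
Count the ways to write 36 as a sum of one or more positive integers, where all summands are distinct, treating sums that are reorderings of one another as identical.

668

There are 668 such partitions.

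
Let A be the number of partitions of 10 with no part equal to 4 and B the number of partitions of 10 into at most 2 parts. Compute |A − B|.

Partitions of 10 with no part equal to 4: 31.
Partitions of 10 into at most 2 parts: 6.
|31 − 6| = 25.

25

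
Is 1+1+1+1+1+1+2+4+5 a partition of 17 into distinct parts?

The parts sum to 17, and the condition 'all summands are distinct' is violated.

No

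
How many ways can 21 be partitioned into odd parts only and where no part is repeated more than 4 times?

41

There are too many to list fully; the first 12 (by largest part) are:
21
19+1+1
17+3+1
17+1+1+1+1
15+5+1
15+3+3
15+3+1+1+1
13+7+1
13+5+3
13+5+1+1+1
13+3+3+1+1
11+9+1
…and 29 more, for 41 total.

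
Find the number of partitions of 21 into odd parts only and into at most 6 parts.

31

There are too many to list fully; the first 12 (by largest part) are:
21
19,1,1
17,3,1
17,1,1,1,1
15,5,1
15,3,3
15,3,1,1,1
13,7,1
13,5,3
13,5,1,1,1
13,3,3,1,1
11,9,1
…and 19 more, for 31 total.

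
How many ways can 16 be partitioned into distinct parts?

32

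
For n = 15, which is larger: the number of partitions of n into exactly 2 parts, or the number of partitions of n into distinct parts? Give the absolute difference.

20

Partitions of 15 into exactly 2 parts: 7.
Partitions of 15 into distinct parts: 27.
|7 − 27| = 20.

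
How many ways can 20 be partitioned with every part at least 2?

Direct enumeration gives 137 partitions.

137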